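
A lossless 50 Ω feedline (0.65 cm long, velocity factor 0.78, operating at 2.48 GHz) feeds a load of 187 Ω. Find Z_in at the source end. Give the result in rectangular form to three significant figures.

λ = v/f = 0.78·c / 2.48 GHz = 0.0944 m
βl = 2π·l/λ = 2π × 0.0689 = 24.8°
tan(βl) = tan(24.8°) = 0.462
Z_in = Z_0·(Z_L + jZ_0·tanβl)/(Z_0 + jZ_L·tanβl)
     = 50·(187 + j23.1)/(50 + j86.4)

Z_in ≈ 56.9 − j75.3 Ω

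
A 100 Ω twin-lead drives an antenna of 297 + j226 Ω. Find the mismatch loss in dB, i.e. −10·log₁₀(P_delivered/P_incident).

mismatch loss ≈ 2.45 dB

Γ = (197 + j226)/(397 + j226), |Γ| = 0.656
|Γ|² = 0.431, so P_del/P_inc = 1 − |Γ|² = 0.569
ML = −10·log₁₀(1 − |Γ|²)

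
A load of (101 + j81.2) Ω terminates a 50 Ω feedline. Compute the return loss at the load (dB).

RL ≈ 5.05 dB

Γ = (51 + j81.2)/(151 + j81.2), |Γ| = 0.559
RL = −20·log₁₀|Γ| = −20·log₁₀(0.559)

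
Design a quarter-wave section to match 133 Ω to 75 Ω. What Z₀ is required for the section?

Z_qwt ≈ 99.9 Ω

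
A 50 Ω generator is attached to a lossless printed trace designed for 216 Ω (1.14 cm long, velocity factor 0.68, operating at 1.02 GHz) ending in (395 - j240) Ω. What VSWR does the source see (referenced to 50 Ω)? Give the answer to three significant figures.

λ = v/f = 0.68·c / 1.02 GHz = 0.2 m
βl = 2π·l/λ = 2π × 0.057 = 20.5°
tan(βl) = 0.374
Z_in = Z_0·(Z_L + jZ_0·tanβl)/(Z_0 + jZ_L·tanβl) = 182 − j200 Ω
Γ_s = (Z_in − Z_s)/(Z_in + Z_s) = (132 − j200)/(232 − j200), |Γ_s| = 0.783
VSWR = (1 + |Γ_s|)/(1 − |Γ_s|)

VSWR ≈ 8.21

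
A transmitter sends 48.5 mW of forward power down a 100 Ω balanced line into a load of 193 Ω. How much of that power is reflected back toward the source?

P_reflected ≈ 4.89 mW

Γ = (193 − 100)/(193 + 100) = 0.317
|Γ|² = 0.101
P_refl = |Γ|²·P_inc = 4.89 mW, P_del = (1 − |Γ|²)·P_inc = 43.6 mW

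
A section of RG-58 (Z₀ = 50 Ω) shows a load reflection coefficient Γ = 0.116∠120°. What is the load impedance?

Z_L = Z_0·(1 + Γ)/(1 − Γ) = 50·(0.942 + j0.1)/(1.06 − j0.1)

Z_L ≈ 43.7 + j8.89 Ω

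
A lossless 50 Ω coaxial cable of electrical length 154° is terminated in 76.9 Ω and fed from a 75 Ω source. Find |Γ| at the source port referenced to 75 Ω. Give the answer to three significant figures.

|Γ| ≈ 0.186

tan(βl) = -0.488
Z_in = Z_0·(Z_L + jZ_0·tanβl)/(Z_0 + jZ_L·tanβl) = 60.9 + j21.3 Ω
Γ_s = (Z_in − Z_s)/(Z_in + Z_s) = (-14.1 + j21.3)/(136 + j21.3), |Γ_s| = 0.186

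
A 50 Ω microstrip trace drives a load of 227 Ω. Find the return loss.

Γ = (227 − 50)/(227 + 50) = 0.639
RL = −20·log₁₀|Γ| = −20·log₁₀(0.639)

RL ≈ 3.89 dB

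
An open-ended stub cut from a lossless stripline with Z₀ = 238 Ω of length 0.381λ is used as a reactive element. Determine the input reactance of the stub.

βl = 2π × 0.381 = 137°
tan(βl) = -0.927
For an open-ended stub, Z_in = −jZ_0·cot(βl) = −jZ_0/tan(βl)

X_in ≈ 257 Ω (inductive)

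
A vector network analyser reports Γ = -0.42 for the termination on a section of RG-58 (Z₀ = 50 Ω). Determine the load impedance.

Z_L = Z_0·(1 + Γ)/(1 − Γ) = 50·(0.58)/(1.42)

Z_L ≈ 20.4 Ω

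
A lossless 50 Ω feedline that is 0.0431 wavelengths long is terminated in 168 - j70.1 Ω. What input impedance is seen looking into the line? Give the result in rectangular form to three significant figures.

Z_in ≈ 64.6 − j83.9 Ω

βl = 2π × 0.0431 = 15.5°
tan(βl) = tan(15.5°) = 0.278
Z_in = Z_0·(Z_L + jZ_0·tanβl)/(Z_0 + jZ_L·tanβl)
     = 50·(168 − j56.2)/(69.5 + j46.6)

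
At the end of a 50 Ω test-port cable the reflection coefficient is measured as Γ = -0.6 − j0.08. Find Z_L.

Z_L ≈ 12.3 − j3.12 Ω

Z_L = Z_0·(1 + Γ)/(1 − Γ) = 50·(0.4 − j0.08)/(1.6 + j0.08)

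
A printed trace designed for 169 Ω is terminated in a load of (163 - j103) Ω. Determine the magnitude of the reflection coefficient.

|Γ| ≈ 0.297

Γ = (Z_L − Z_0)/(Z_L + Z_0) = (-6 − j103)/(332 − j103)
|Γ| = 103/348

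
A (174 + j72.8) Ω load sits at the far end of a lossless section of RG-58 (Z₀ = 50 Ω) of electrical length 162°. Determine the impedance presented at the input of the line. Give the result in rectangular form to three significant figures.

Z_in ≈ 55.8 + j81.2 Ω

tan(βl) = tan(162°) = -0.325
Z_in = Z_0·(Z_L + jZ_0·tanβl)/(Z_0 + jZ_L·tanβl)
     = 50·(174 + j56.6)/(73.7 − j56.5)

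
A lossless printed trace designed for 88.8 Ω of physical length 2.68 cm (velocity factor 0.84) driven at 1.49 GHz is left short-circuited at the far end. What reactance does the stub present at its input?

X_in ≈ 137 Ω (inductive)

λ = v/f = 0.84·c / 1.49 GHz = 0.169 m
βl = 2π·l/λ = 2π × 0.158 = 57°
tan(βl) = 1.54
For a short-circuited stub, Z_in = jZ_0·tan(βl)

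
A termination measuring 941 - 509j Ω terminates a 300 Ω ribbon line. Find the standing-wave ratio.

VSWR ≈ 4.13

Γ = (Z_L − Z_0)/(Z_L + Z_0) = (641 − j509)/(1241 − j509)
|Γ| = 819/1340 = 0.61
VSWR = (1 + |Γ|)/(1 − |Γ|) = 1.61/0.39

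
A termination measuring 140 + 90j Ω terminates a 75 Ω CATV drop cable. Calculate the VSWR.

Γ = (Z_L − Z_0)/(Z_L + Z_0) = (65 + j90)/(215 + j90)
|Γ| = 111/233 = 0.476
VSWR = (1 + |Γ|)/(1 − |Γ|) = 1.48/0.524

VSWR ≈ 2.82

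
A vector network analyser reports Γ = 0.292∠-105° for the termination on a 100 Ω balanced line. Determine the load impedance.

Z_L = Z_0·(1 + Γ)/(1 − Γ) = 100·(0.924 − j0.282)/(1.08 + j0.282)

Z_L ≈ 74 − j45.6 Ω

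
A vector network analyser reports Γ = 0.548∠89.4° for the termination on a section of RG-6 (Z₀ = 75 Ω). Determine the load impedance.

Z_L ≈ 40.7 + j63.8 Ω

Z_L = Z_0·(1 + Γ)/(1 − Γ) = 75·(1.01 + j0.548)/(0.994 − j0.548)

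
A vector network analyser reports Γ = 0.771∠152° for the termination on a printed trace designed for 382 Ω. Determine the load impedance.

Z_L ≈ 52.4 + j93.6 Ω

Z_L = Z_0·(1 + Γ)/(1 − Γ) = 382·(0.319 + j0.362)/(1.68 − j0.362)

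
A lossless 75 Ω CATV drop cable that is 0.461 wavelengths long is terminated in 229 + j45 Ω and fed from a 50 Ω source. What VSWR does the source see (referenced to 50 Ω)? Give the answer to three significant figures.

VSWR ≈ 4.54

βl = 2π × 0.461 = 166°
tan(βl) = -0.25
Z_in = Z_0·(Z_L + jZ_0·tanβl)/(Z_0 + jZ_L·tanβl) = 128 + j108 Ω
Γ_s = (Z_in − Z_s)/(Z_in + Z_s) = (77.7 + j108)/(178 + j108), |Γ_s| = 0.639
VSWR = (1 + |Γ_s|)/(1 − |Γ_s|)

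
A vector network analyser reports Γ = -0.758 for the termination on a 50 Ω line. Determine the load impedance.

Z_L ≈ 6.88 Ω

Z_L = Z_0·(1 + Γ)/(1 − Γ) = 50·(0.242)/(1.76)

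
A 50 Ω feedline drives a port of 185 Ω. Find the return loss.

Γ = (185 − 50)/(185 + 50) = 0.574
RL = −20·log₁₀|Γ| = −20·log₁₀(0.574)

RL ≈ 4.81 dB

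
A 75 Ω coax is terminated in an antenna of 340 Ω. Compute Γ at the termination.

Γ = (Z_L − Z_0)/(Z_L + Z_0) = (340 − 75)/(340 + 75) = 265/415

Γ = 0.639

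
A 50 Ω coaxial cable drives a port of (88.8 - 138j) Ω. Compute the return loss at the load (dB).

RL ≈ 2.71 dB

Γ = (38.8 − j138)/(138.8 − j138), |Γ| = 0.732
RL = −20·log₁₀|Γ| = −20·log₁₀(0.732)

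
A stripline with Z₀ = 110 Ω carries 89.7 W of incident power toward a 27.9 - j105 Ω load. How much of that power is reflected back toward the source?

|Γ| = |(-82.1 − j105)/(137.9 − j105)| = 0.769
|Γ|² = 0.591
P_refl = |Γ|²·P_inc = 53 W, P_del = (1 − |Γ|²)·P_inc = 36.7 W

P_reflected ≈ 53 W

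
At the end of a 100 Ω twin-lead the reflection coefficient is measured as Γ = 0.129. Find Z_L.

Z_L = Z_0·(1 + Γ)/(1 − Γ) = 100·(1.13)/(0.871)

Z_L ≈ 130 Ω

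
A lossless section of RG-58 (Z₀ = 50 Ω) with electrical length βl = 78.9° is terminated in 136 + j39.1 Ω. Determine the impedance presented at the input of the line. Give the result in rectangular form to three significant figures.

Z_in ≈ 18.2 − j13.7 Ω

tan(βl) = tan(78.9°) = 5.1
Z_in = Z_0·(Z_L + jZ_0·tanβl)/(Z_0 + jZ_L·tanβl)
     = 50·(136 + j294)/(-149 + j693)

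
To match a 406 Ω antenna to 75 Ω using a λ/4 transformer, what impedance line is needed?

Z_qwt ≈ 174 Ω

Z_qwt = √(Z_0·R_L) = √(75 × 406) = √30450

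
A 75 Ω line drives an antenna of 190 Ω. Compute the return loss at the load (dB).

Γ = (190 − 75)/(190 + 75) = 0.434
RL = −20·log₁₀|Γ| = −20·log₁₀(0.434)

RL ≈ 7.25 dB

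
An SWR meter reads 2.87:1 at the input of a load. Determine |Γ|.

|Γ| = (S − 1)/(S + 1) = (2.87 − 1)/(2.87 + 1) = 1.87/3.87

|Γ| ≈ 0.483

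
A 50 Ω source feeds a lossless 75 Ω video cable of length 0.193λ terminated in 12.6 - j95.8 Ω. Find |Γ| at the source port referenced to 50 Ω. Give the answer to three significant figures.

|Γ| ≈ 0.842

βl = 2π × 0.193 = 69.5°
tan(βl) = 2.67
Z_in = Z_0·(Z_L + jZ_0·tanβl)/(Z_0 + jZ_L·tanβl) = 5.21 + j23.2 Ω
Γ_s = (Z_in − Z_s)/(Z_in + Z_s) = (-44.8 + j23.2)/(55.2 + j23.2), |Γ_s| = 0.842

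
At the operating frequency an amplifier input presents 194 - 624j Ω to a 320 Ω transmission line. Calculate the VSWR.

Γ = (Z_L − Z_0)/(Z_L + Z_0) = (-126 − j624)/(514 − j624)
|Γ| = 637/808 = 0.787
VSWR = (1 + |Γ|)/(1 − |Γ|) = 1.79/0.213

VSWR ≈ 8.41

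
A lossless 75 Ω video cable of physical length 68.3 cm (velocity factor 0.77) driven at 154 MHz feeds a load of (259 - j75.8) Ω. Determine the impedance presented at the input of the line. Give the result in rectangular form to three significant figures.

λ = v/f = 0.77·c / 154 MHz = 1.5 m
βl = 2π·l/λ = 2π × 0.455 = 164°
tan(βl) = tan(164°) = -0.288
Z_in = Z_0·(Z_L + jZ_0·tanβl)/(Z_0 + jZ_L·tanβl)
     = 75·(259 − j97.4)/(53.2 − j74.7)

Z_in ≈ 188 + j126 Ω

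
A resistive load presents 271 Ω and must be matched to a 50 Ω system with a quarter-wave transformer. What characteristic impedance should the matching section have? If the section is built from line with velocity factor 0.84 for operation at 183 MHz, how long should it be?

Z_qwt ≈ 116 Ω; length ≈ 34.4 cm

Z_qwt = √(Z_0·R_L) = √(50 × 271) = √13550
λ = 0.84·c/f = 1.38 m, so l = λ/4 = 0.344 m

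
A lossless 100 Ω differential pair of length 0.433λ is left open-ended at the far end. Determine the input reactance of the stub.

βl = 2π × 0.433 = 156°
tan(βl) = -0.448
For an open-ended stub, Z_in = −jZ_0·cot(βl) = −jZ_0/tan(βl)

X_in ≈ 223 Ω (inductive)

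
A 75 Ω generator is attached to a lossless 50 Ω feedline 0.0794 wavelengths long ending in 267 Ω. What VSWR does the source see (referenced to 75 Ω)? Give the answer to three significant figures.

VSWR ≈ 4.61

βl = 2π × 0.0794 = 28.6°
tan(βl) = 0.545
Z_in = Z_0·(Z_L + jZ_0·tanβl)/(Z_0 + jZ_L·tanβl) = 36.6 − j79.2 Ω
Γ_s = (Z_in − Z_s)/(Z_in + Z_s) = (-38.4 − j79.2)/(112 − j79.2), |Γ_s| = 0.643
VSWR = (1 + |Γ_s|)/(1 − |Γ_s|)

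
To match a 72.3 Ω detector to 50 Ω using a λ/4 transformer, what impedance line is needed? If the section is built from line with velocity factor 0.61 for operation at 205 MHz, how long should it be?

Z_qwt ≈ 60.1 Ω; length ≈ 22.3 cm

Z_qwt = √(Z_0·R_L) = √(50 × 72.3) = √3615
λ = 0.61·c/f = 0.893 m, so l = λ/4 = 0.223 m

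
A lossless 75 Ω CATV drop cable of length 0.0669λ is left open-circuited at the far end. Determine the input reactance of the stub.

βl = 2π × 0.0669 = 24.1°
tan(βl) = 0.447
For an open-circuited stub, Z_in = −jZ_0·cot(βl) = −jZ_0/tan(βl)

X_in ≈ -168 Ω (capacitive)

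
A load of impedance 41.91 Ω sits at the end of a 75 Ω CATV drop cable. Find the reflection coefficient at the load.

Γ = -0.283

Γ = (Z_L − Z_0)/(Z_L + Z_0) = (41.91 − 75)/(41.91 + 75) = -33.09/116.9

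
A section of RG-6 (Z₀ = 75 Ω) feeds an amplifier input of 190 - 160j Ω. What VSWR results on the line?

VSWR ≈ 4.5

Γ = (Z_L − Z_0)/(Z_L + Z_0) = (115 − j160)/(265 − j160)
|Γ| = 197/310 = 0.637
VSWR = (1 + |Γ|)/(1 − |Γ|) = 1.64/0.363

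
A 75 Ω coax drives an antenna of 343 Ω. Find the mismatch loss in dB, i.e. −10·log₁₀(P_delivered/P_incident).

mismatch loss ≈ 2.3 dB

Γ = (343 − 75)/(343 + 75) = 0.641
|Γ|² = 0.411, so P_del/P_inc = 1 − |Γ|² = 0.589
ML = −10·log₁₀(1 − |Γ|²)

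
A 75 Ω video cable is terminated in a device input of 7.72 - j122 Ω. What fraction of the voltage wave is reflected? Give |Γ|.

Γ = (Z_L − Z_0)/(Z_L + Z_0) = (-67.28 − j122)/(82.72 − j122)
|Γ| = 139/147

|Γ| ≈ 0.945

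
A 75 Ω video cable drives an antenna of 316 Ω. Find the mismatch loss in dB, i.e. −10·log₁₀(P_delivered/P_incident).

Γ = (316 − 75)/(316 + 75) = 0.616
|Γ|² = 0.38, so P_del/P_inc = 1 − |Γ|² = 0.62
ML = −10·log₁₀(1 − |Γ|²)

mismatch loss ≈ 2.08 dB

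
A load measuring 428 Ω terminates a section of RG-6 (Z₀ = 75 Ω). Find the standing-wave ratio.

Γ = (428 − 75)/(428 + 75) = 0.702
VSWR = (1 + 0.702)/(1 − 0.702)

VSWR ≈ 5.71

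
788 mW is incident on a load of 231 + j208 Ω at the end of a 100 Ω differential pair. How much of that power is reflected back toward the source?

|Γ| = |(131 + j208)/(331 + j208)| = 0.629
|Γ|² = 0.395
P_refl = |Γ|²·P_inc = 312 mW, P_del = (1 − |Γ|²)·P_inc = 476 mW

P_reflected ≈ 312 mW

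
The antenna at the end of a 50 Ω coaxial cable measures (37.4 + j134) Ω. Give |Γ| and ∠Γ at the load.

Γ = (Z_L − Z_0)/(Z_L + Z_0) = (-12.6 + j134)/(87.4 + j134)
|Γ| = 135/160 = 0.841

Γ ≈ 0.841 ∠ 38.5°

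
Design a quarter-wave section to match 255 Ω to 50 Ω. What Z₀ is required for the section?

Z_qwt ≈ 113 Ω

Z_qwt = √(Z_0·R_L) = √(50 × 255) = √12750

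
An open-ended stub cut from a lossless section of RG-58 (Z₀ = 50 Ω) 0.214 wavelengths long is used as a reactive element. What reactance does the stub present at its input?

X_in ≈ -11.5 Ω (capacitive)

βl = 2π × 0.214 = 77°
tan(βl) = 4.35
For an open-ended stub, Z_in = −jZ_0·cot(βl) = −jZ_0/tan(βl)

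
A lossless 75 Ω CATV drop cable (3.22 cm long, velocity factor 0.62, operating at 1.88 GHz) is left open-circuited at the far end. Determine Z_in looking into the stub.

Z_in ≈ +j38.5 Ω

λ = v/f = 0.62·c / 1.88 GHz = 0.0989 m
βl = 2π·l/λ = 2π × 0.325 = 117°
tan(βl) = -1.95
For an open-circuited stub, Z_in = −jZ_0·cot(βl) = −jZ_0/tan(βl)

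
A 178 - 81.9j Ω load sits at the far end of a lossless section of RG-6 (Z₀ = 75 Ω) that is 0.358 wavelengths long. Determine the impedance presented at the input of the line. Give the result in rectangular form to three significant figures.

βl = 2π × 0.358 = 129°
tan(βl) = tan(129°) = -1.24
Z_in = Z_0·(Z_L + jZ_0·tanβl)/(Z_0 + jZ_L·tanβl)
     = 75·(178 − j175)/(-26.6 − j221)

Z_in ≈ 51.4 + j66.7 Ω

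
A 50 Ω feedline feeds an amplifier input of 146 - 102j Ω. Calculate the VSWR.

Γ = (Z_L − Z_0)/(Z_L + Z_0) = (96 − j102)/(196 − j102)
|Γ| = 140/221 = 0.634
VSWR = (1 + |Γ|)/(1 − |Γ|) = 1.63/0.366

VSWR ≈ 4.46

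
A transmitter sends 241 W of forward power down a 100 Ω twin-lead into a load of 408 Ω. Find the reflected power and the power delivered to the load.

Γ = (408 − 100)/(408 + 100) = 0.606
|Γ|² = 0.368
P_refl = |Γ|²·P_inc = 88.6 W, P_del = (1 − |Γ|²)·P_inc = 152 W

P_reflected ≈ 88.6 W; P_delivered ≈ 152 W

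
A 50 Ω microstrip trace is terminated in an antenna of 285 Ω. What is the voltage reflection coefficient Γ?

Γ = (Z_L − Z_0)/(Z_L + Z_0) = (285 − 50)/(285 + 50) = 235/335

Γ = 0.701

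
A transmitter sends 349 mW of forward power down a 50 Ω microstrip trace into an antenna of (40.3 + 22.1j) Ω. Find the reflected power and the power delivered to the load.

|Γ| = |(-9.7 + j22.1)/(90.3 + j22.1)| = 0.26
|Γ|² = 0.0674
P_refl = |Γ|²·P_inc = 23.5 mW, P_del = (1 − |Γ|²)·P_inc = 325 mW

P_reflected ≈ 23.5 mW; P_delivered ≈ 325 mW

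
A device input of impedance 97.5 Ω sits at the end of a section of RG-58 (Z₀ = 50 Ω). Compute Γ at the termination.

Γ = (Z_L − Z_0)/(Z_L + Z_0) = (97.5 − 50)/(97.5 + 50) = 47.5/147.5

Γ = 0.322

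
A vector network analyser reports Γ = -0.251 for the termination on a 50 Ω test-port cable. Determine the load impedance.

Z_L ≈ 29.9 Ω

Z_L = Z_0·(1 + Γ)/(1 − Γ) = 50·(0.749)/(1.25)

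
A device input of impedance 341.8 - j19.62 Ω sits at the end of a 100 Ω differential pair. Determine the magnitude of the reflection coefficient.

|Γ| ≈ 0.549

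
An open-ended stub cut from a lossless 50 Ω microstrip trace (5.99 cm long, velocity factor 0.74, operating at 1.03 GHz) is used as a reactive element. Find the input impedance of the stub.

Z_in ≈ +j8.86 Ω

λ = v/f = 0.74·c / 1.03 GHz = 0.216 m
βl = 2π·l/λ = 2π × 0.278 = 100°
tan(βl) = -5.64
For an open-ended stub, Z_in = −jZ_0·cot(βl) = −jZ_0/tan(βl)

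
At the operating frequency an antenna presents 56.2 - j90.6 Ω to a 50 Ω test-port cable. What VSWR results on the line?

Γ = (Z_L − Z_0)/(Z_L + Z_0) = (6.2 − j90.6)/(106.2 − j90.6)
|Γ| = 90.8/140 = 0.651
VSWR = (1 + |Γ|)/(1 − |Γ|) = 1.65/0.349

VSWR ≈ 4.72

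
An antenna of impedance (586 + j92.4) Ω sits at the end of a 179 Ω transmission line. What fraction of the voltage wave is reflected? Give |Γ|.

Γ = (Z_L − Z_0)/(Z_L + Z_0) = (407 + j92.4)/(765 + j92.4)
|Γ| = 417/771

|Γ| ≈ 0.542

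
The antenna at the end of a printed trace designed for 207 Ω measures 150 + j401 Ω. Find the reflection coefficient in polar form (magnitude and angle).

Γ = (Z_L − Z_0)/(Z_L + Z_0) = (-57 + j401)/(357 + j401)
|Γ| = 405/537 = 0.754

Γ ≈ 0.754 ∠ 49.8°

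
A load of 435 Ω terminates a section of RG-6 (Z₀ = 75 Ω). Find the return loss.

Γ = (435 − 75)/(435 + 75) = 0.706
RL = −20·log₁₀|Γ| = −20·log₁₀(0.706)

RL ≈ 3.03 dB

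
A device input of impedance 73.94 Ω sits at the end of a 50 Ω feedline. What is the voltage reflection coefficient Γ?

Γ = (Z_L − Z_0)/(Z_L + Z_0) = (73.94 − 50)/(73.94 + 50) = 23.94/123.9

Γ = 0.193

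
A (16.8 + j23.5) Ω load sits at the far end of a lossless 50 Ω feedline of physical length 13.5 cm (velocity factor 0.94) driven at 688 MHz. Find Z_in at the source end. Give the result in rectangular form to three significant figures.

λ = v/f = 0.94·c / 688 MHz = 0.41 m
βl = 2π·l/λ = 2π × 0.329 = 119°
tan(βl) = tan(119°) = -1.84
Z_in = Z_0·(Z_L + jZ_0·tanβl)/(Z_0 + jZ_L·tanβl)
     = 50·(16.8 − j68.3)/(93.2 − j30.9)

Z_in ≈ 19.1 − j30.4 Ω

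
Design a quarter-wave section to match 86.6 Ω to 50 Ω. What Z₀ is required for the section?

Z_qwt ≈ 65.8 Ω

Z_qwt = √(Z_0·R_L) = √(50 × 86.6) = √4330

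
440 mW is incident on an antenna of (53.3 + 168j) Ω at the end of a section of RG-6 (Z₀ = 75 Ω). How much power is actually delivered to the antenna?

P_delivered ≈ 157 mW

|Γ| = |(-21.7 + j168)/(128.3 + j168)| = 0.801
|Γ|² = 0.642
P_refl = |Γ|²·P_inc = 283 mW, P_del = (1 − |Γ|²)·P_inc = 157 mW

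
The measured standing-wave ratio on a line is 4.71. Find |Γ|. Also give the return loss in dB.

|Γ| ≈ 0.65; return loss ≈ 3.75 dB

|Γ| = (S − 1)/(S + 1) = (4.71 − 1)/(4.71 + 1) = 3.71/5.71
RL = −20·log₁₀|Γ| = −20·log₁₀(0.65)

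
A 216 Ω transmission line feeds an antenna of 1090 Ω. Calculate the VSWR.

Γ = (1090 − 216)/(1090 + 216) = 0.669
VSWR = (1 + 0.669)/(1 − 0.669)

VSWR ≈ 5.05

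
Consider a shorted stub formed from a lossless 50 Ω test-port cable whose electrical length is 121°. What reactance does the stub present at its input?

tan(βl) = -1.66
For a shorted stub, Z_in = jZ_0·tan(βl)

X_in ≈ -83.2 Ω (capacitive)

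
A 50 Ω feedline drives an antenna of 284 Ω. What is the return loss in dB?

RL ≈ 3.09 dB

Γ = (284 − 50)/(284 + 50) = 0.701
RL = −20·log₁₀|Γ| = −20·log₁₀(0.701)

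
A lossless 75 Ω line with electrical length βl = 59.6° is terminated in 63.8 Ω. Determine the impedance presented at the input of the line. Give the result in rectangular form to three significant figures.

Z_in ≈ 80.3 + j11.4 Ω

tan(βl) = tan(59.6°) = 1.7
Z_in = Z_0·(Z_L + jZ_0·tanβl)/(Z_0 + jZ_L·tanβl)
     = 75·(63.8 + j128)/(75 + j109)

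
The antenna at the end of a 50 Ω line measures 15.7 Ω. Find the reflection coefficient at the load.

Γ = -0.522

Γ = (Z_L − Z_0)/(Z_L + Z_0) = (15.7 − 50)/(15.7 + 50) = -34.3/65.7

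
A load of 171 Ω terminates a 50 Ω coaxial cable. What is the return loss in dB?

RL ≈ 5.23 dB

Γ = (171 − 50)/(171 + 50) = 0.548
RL = −20·log₁₀|Γ| = −20·log₁₀(0.548)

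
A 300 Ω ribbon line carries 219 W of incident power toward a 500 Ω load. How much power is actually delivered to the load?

P_delivered ≈ 205 W

Γ = (500 − 300)/(500 + 300) = 0.25
|Γ|² = 0.0625
P_refl = |Γ|²·P_inc = 13.7 W, P_del = (1 − |Γ|²)·P_inc = 205 W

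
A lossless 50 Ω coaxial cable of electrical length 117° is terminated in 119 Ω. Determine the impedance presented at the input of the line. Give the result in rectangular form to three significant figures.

Z_in ≈ 25.3 + j20.1 Ω

tan(βl) = tan(117°) = -1.96
Z_in = Z_0·(Z_L + jZ_0·tanβl)/(Z_0 + jZ_L·tanβl)
     = 50·(119 − j98.1)/(50 − j234)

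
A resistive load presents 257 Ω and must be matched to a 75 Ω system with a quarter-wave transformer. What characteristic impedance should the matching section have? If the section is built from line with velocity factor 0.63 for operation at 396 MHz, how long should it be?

Z_qwt ≈ 139 Ω; length ≈ 11.9 cm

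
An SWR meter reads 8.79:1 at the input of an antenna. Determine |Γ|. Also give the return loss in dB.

|Γ| ≈ 0.796; return loss ≈ 1.98 dB

|Γ| = (S − 1)/(S + 1) = (8.79 − 1)/(8.79 + 1) = 7.79/9.79
RL = −20·log₁₀|Γ| = −20·log₁₀(0.796)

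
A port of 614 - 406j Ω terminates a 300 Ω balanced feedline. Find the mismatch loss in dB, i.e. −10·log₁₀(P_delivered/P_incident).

mismatch loss ≈ 1.33 dB

Γ = (314 − j406)/(914 − j406), |Γ| = 0.513
|Γ|² = 0.263, so P_del/P_inc = 1 − |Γ|² = 0.737
ML = −10·log₁₀(1 − |Γ|²)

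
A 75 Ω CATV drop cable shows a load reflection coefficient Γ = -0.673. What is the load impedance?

Z_L = Z_0·(1 + Γ)/(1 − Γ) = 75·(0.327)/(1.67)

Z_L ≈ 14.7 Ω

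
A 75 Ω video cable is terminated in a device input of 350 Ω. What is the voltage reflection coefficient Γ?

Γ = (Z_L − Z_0)/(Z_L + Z_0) = (350 − 75)/(350 + 75) = 275/425

Γ = 0.647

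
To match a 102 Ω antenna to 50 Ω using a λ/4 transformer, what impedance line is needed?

Z_qwt = √(Z_0·R_L) = √(50 × 102) = √5100

Z_qwt ≈ 71.4 Ω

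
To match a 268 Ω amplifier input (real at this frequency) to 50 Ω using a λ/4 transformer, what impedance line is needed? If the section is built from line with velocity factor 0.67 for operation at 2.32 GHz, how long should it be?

Z_qwt ≈ 116 Ω; length ≈ 2.17 cm

Z_qwt = √(Z_0·R_L) = √(50 × 268) = √13400
λ = 0.67·c/f = 0.0866 m, so l = λ/4 = 0.0217 m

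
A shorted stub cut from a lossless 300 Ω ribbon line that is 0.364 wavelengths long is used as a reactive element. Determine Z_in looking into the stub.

βl = 2π × 0.364 = 131°
tan(βl) = -1.15
For a shorted stub, Z_in = jZ_0·tan(βl)

Z_in ≈ −j345 Ω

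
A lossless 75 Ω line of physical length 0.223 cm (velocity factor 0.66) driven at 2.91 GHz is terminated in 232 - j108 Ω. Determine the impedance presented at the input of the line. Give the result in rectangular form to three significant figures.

Z_in ≈ 115 − j128 Ω

λ = v/f = 0.66·c / 2.91 GHz = 0.068 m
βl = 2π·l/λ = 2π × 0.0328 = 11.8°
tan(βl) = tan(11.8°) = 0.209
Z_in = Z_0·(Z_L + jZ_0·tanβl)/(Z_0 + jZ_L·tanβl)
     = 75·(232 − j92.3)/(97.6 + j48.5)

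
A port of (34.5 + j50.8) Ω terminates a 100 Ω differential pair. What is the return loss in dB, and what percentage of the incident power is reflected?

Γ = (-65.5 + j50.8)/(134.5 + j50.8), |Γ| = 0.577
RL = −20·log₁₀(0.577) = 4.78 dB
P_refl/P_inc = |Γ|² = 0.332

RL ≈ 4.78 dB; 33.2% of incident power reflected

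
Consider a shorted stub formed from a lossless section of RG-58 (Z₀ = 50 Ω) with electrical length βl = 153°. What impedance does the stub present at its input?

Z_in ≈ −j25.5 Ω

tan(βl) = -0.51
For a shorted stub, Z_in = jZ_0·tan(βl)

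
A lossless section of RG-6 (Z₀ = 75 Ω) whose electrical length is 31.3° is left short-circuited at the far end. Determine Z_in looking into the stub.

tan(βl) = 0.608
For a short-circuited stub, Z_in = jZ_0·tan(βl)

Z_in ≈ +j45.6 Ω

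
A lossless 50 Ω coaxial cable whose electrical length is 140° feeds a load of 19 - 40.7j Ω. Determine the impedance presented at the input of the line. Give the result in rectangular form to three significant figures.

tan(βl) = tan(140°) = -0.839
Z_in = Z_0·(Z_L + jZ_0·tanβl)/(Z_0 + jZ_L·tanβl)
     = 50·(19 − j82.7)/(15.8 − j15.9)

Z_in ≈ 160 − j99.6 Ω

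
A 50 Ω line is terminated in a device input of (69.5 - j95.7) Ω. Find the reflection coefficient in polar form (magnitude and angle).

Γ ≈ 0.638 ∠ -39.8°

Γ = (Z_L − Z_0)/(Z_L + Z_0) = (19.5 − j95.7)/(119.5 − j95.7)
|Γ| = 97.7/153 = 0.638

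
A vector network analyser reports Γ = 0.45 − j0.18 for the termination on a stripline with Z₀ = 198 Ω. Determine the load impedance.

Z_L ≈ 452 − j213 Ω

Z_L = Z_0·(1 + Γ)/(1 − Γ) = 198·(1.45 − j0.18)/(0.55 + j0.18)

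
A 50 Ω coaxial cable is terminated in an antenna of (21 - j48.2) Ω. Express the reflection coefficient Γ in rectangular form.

Γ ≈ 0.0359 − j0.655

Γ = (Z_L − Z_0)/(Z_L + Z_0) = (-29 − j48.2)/(71 − j48.2)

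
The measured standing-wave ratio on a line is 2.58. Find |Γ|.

|Γ| = (S − 1)/(S + 1) = (2.58 − 1)/(2.58 + 1) = 1.58/3.58

|Γ| ≈ 0.441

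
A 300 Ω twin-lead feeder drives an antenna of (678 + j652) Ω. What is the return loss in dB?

Γ = (378 + j652)/(978 + j652), |Γ| = 0.641
RL = −20·log₁₀|Γ| = −20·log₁₀(0.641)

RL ≈ 3.86 dB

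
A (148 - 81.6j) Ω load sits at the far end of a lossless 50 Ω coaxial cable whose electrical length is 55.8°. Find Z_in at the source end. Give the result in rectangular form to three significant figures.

Z_in ≈ 15.3 − j22 Ω

tan(βl) = tan(55.8°) = 1.47
Z_in = Z_0·(Z_L + jZ_0·tanβl)/(Z_0 + jZ_L·tanβl)
     = 50·(148 − j8.03)/(170 + j218)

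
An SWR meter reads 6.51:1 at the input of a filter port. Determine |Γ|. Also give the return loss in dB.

|Γ| ≈ 0.734; return loss ≈ 2.69 dB

|Γ| = (S − 1)/(S + 1) = (6.51 − 1)/(6.51 + 1) = 5.51/7.51
RL = −20·log₁₀|Γ| = −20·log₁₀(0.734)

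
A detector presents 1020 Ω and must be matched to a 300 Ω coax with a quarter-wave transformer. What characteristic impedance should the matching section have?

Z_qwt = √(Z_0·R_L) = √(300 × 1020) = √306000

Z_qwt ≈ 553 Ω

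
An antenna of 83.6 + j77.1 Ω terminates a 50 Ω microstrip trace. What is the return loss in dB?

Γ = (33.6 + j77.1)/(133.6 + j77.1), |Γ| = 0.545
RL = −20·log₁₀|Γ| = −20·log₁₀(0.545)

RL ≈ 5.27 dB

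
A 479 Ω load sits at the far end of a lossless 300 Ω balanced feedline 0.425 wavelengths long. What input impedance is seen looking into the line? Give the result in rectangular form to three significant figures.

Z_in ≈ 363 + j143 Ω

βl = 2π × 0.425 = 153°
tan(βl) = tan(153°) = -0.51
Z_in = Z_0·(Z_L + jZ_0·tanβl)/(Z_0 + jZ_L·tanβl)
     = 300·(479 − j153)/(300 − j244)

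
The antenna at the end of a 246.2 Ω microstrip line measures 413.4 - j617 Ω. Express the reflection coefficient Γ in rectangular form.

Γ ≈ 0.602 − j0.372

Γ = (Z_L − Z_0)/(Z_L + Z_0) = (167.2 − j617)/(659.6 − j617)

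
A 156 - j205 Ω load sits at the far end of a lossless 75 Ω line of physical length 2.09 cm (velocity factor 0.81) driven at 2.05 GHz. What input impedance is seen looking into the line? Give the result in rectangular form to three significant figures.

Z_in ≈ 13.2 − j16.9 Ω

λ = v/f = 0.81·c / 2.05 GHz = 0.119 m
βl = 2π·l/λ = 2π × 0.176 = 63.5°
tan(βl) = tan(63.5°) = 2
Z_in = Z_0·(Z_L + jZ_0·tanβl)/(Z_0 + jZ_L·tanβl)
     = 75·(156 − j54.7)/(486 + j313)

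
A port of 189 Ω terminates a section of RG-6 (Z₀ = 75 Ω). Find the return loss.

RL ≈ 7.29 dB

Γ = (189 − 75)/(189 + 75) = 0.432
RL = −20·log₁₀|Γ| = −20·log₁₀(0.432)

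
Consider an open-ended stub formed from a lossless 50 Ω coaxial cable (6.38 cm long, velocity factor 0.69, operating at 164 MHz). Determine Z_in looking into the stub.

λ = v/f = 0.69·c / 164 MHz = 1.26 m
βl = 2π·l/λ = 2π × 0.0505 = 18.2°
tan(βl) = 0.329
For an open-ended stub, Z_in = −jZ_0·cot(βl) = −jZ_0/tan(βl)

Z_in ≈ −j152 Ω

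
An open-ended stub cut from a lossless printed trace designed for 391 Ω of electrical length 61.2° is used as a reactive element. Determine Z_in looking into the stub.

tan(βl) = 1.82
For an open-ended stub, Z_in = −jZ_0·cot(βl) = −jZ_0/tan(βl)

Z_in ≈ −j215 Ω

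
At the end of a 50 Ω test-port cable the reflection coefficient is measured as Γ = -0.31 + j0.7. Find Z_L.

Z_L ≈ 9.38 + j31.7 Ω

Z_L = Z_0·(1 + Γ)/(1 − Γ) = 50·(0.69 + j0.7)/(1.31 − j0.7)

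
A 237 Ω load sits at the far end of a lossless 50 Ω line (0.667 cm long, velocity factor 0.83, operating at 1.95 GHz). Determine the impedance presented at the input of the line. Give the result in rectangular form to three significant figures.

λ = v/f = 0.83·c / 1.95 GHz = 0.128 m
βl = 2π·l/λ = 2π × 0.0522 = 18.8°
tan(βl) = tan(18.8°) = 0.341
Z_in = Z_0·(Z_L + jZ_0·tanβl)/(Z_0 + jZ_L·tanβl)
     = 50·(237 + j17)/(50 + j80.7)

Z_in ≈ 73.4 − j101 Ω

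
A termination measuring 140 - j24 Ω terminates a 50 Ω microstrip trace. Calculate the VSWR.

Γ = (Z_L − Z_0)/(Z_L + Z_0) = (90 − j24)/(190 − j24)
|Γ| = 93.1/192 = 0.486
VSWR = (1 + |Γ|)/(1 − |Γ|) = 1.49/0.514

VSWR ≈ 2.89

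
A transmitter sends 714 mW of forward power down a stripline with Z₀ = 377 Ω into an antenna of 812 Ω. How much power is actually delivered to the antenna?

P_delivered ≈ 618 mW

Γ = (812 − 377)/(812 + 377) = 0.366
|Γ|² = 0.134
P_refl = |Γ|²·P_inc = 95.6 mW, P_del = (1 − |Γ|²)·P_inc = 618 mW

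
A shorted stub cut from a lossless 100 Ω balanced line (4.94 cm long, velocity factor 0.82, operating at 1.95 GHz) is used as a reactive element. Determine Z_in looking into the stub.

Z_in ≈ −j81.1 Ω

λ = v/f = 0.82·c / 1.95 GHz = 0.126 m
βl = 2π·l/λ = 2π × 0.392 = 141°
tan(βl) = -0.811
For a shorted stub, Z_in = jZ_0·tan(βl)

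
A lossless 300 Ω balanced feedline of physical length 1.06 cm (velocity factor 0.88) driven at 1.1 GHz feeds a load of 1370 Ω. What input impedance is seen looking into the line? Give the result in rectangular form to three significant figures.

Z_in ≈ 550 − j630 Ω

λ = v/f = 0.88·c / 1.1 GHz = 0.24 m
βl = 2π·l/λ = 2π × 0.0442 = 15.9°
tan(βl) = tan(15.9°) = 0.285
Z_in = Z_0·(Z_L + jZ_0·tanβl)/(Z_0 + jZ_L·tanβl)
     = 300·(1370 + j85.5)/(300 + j390)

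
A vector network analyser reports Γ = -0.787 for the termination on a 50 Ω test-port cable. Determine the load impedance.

Z_L ≈ 5.96 Ω

Z_L = Z_0·(1 + Γ)/(1 − Γ) = 50·(0.213)/(1.79)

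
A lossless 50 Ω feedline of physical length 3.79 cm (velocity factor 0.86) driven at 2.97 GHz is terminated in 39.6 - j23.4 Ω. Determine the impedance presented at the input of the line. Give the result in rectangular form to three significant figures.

λ = v/f = 0.86·c / 2.97 GHz = 0.0869 m
βl = 2π·l/λ = 2π × 0.436 = 157°
tan(βl) = tan(157°) = -0.423
Z_in = Z_0·(Z_L + jZ_0·tanβl)/(Z_0 + jZ_L·tanβl)
     = 50·(39.6 − j44.6)/(40.1 − j16.8)

Z_in ≈ 61.8 − j29.7 Ω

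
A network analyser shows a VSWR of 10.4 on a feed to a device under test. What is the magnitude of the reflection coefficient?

|Γ| ≈ 0.825

|Γ| = (S − 1)/(S + 1) = (10.4 − 1)/(10.4 + 1) = 9.4/11.4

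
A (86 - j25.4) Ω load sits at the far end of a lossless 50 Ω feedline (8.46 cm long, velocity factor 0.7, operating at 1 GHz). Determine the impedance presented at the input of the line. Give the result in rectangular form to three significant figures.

λ = v/f = 0.7·c / 1 GHz = 0.21 m
βl = 2π·l/λ = 2π × 0.403 = 145°
tan(βl) = tan(145°) = -0.699
Z_in = Z_0·(Z_L + jZ_0·tanβl)/(Z_0 + jZ_L·tanβl)
     = 50·(86 − j60.4)/(32.2 − j60.2)

Z_in ≈ 68.7 + j34.6 Ω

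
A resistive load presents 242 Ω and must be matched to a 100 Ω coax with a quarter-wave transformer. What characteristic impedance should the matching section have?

Z_qwt = √(Z_0·R_L) = √(100 × 242) = √24200

Z_qwt ≈ 156 Ω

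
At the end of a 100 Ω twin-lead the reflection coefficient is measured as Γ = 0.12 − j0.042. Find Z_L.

Z_L ≈ 127 − j10.8 Ω

Z_L = Z_0·(1 + Γ)/(1 − Γ) = 100·(1.12 − j0.042)/(0.88 + j0.042)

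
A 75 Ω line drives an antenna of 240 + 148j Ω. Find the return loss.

RL ≈ 3.92 dB

Γ = (165 + j148)/(315 + j148), |Γ| = 0.637
RL = −20·log₁₀|Γ| = −20·log₁₀(0.637)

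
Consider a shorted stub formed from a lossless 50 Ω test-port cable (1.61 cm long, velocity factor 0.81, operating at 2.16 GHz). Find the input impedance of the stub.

Z_in ≈ +j62.9 Ω

λ = v/f = 0.81·c / 2.16 GHz = 0.113 m
βl = 2π·l/λ = 2π × 0.143 = 51.5°
tan(βl) = 1.26
For a shorted stub, Z_in = jZ_0·tan(βl)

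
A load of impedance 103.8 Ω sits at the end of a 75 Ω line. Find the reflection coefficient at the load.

Γ = 0.161

Γ = (Z_L − Z_0)/(Z_L + Z_0) = (103.8 − 75)/(103.8 + 75) = 28.8/178.8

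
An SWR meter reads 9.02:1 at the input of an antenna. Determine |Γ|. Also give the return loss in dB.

|Γ| ≈ 0.8; return loss ≈ 1.93 dB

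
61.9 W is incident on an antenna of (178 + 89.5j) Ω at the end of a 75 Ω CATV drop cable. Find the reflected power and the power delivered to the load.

|Γ| = |(103 + j89.5)/(253 + j89.5)| = 0.508
|Γ|² = 0.259
P_refl = |Γ|²·P_inc = 16 W, P_del = (1 − |Γ|²)·P_inc = 45.9 W

P_reflected ≈ 16 W; P_delivered ≈ 45.9 W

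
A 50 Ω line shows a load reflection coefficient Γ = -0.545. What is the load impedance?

Z_L = Z_0·(1 + Γ)/(1 − Γ) = 50·(0.455)/(1.54)

Z_L ≈ 14.7 Ω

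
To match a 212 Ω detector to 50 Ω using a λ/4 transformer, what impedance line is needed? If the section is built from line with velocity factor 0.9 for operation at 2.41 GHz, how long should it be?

Z_qwt ≈ 103 Ω; length ≈ 2.8 cm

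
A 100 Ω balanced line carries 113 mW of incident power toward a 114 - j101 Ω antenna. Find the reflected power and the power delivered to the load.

P_reflected ≈ 21 mW; P_delivered ≈ 92 mW

|Γ| = |(14 − j101)/(214 − j101)| = 0.431
|Γ|² = 0.186
P_refl = |Γ|²·P_inc = 21 mW, P_del = (1 − |Γ|²)·P_inc = 92 mW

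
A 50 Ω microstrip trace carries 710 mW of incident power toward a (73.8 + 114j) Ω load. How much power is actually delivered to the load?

|Γ| = |(23.8 + j114)/(123.8 + j114)| = 0.692
|Γ|² = 0.479
P_refl = |Γ|²·P_inc = 340 mW, P_del = (1 − |Γ|²)·P_inc = 370 mW

P_delivered ≈ 370 mW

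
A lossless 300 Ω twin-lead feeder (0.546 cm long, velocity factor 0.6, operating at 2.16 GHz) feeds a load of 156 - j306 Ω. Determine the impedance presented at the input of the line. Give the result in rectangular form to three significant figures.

λ = v/f = 0.6·c / 2.16 GHz = 0.0833 m
βl = 2π·l/λ = 2π × 0.0655 = 23.6°
tan(βl) = tan(23.6°) = 0.437
Z_in = Z_0·(Z_L + jZ_0·tanβl)/(Z_0 + jZ_L·tanβl)
     = 300·(156 − j175)/(434 + j68.1)

Z_in ≈ 86.8 − j135 Ω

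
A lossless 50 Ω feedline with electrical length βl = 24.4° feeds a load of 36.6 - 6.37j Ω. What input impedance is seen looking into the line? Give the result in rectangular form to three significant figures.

Z_in ≈ 35.9 + j4.15 Ω

tan(βl) = tan(24.4°) = 0.454
Z_in = Z_0·(Z_L + jZ_0·tanβl)/(Z_0 + jZ_L·tanβl)
     = 50·(36.6 + j16.3)/(52.9 + j16.6)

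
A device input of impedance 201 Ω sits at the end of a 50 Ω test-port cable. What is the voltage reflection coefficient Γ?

Γ = 0.602

Γ = (Z_L − Z_0)/(Z_L + Z_0) = (201 − 50)/(201 + 50) = 151/251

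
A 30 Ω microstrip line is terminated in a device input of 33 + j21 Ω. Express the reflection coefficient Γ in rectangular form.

Γ = (Z_L − Z_0)/(Z_L + Z_0) = (3 + j21)/(63 + j21)

Γ ≈ 0.143 + j0.286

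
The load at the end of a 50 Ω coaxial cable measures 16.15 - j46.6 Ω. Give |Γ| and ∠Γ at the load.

Γ = (Z_L − Z_0)/(Z_L + Z_0) = (-33.85 − j46.6)/(66.15 − j46.6)
|Γ| = 57.6/80.9 = 0.712

Γ ≈ 0.712 ∠ -90.8°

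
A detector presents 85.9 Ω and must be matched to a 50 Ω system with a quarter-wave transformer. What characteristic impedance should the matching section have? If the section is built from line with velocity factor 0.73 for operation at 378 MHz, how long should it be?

Z_qwt = √(Z_0·R_L) = √(50 × 85.9) = √4295
λ = 0.73·c/f = 0.579 m, so l = λ/4 = 0.145 m

Z_qwt ≈ 65.5 Ω; length ≈ 14.5 cm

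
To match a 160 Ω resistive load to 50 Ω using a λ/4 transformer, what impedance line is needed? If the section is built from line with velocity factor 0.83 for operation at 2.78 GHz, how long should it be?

Z_qwt = √(Z_0·R_L) = √(50 × 160) = √8000
λ = 0.83·c/f = 0.0896 m, so l = λ/4 = 0.0224 m

Z_qwt ≈ 89.4 Ω; length ≈ 2.24 cm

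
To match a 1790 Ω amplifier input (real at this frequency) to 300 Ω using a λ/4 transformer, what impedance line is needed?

Z_qwt = √(Z_0·R_L) = √(300 × 1790) = √537000

Z_qwt ≈ 733 Ω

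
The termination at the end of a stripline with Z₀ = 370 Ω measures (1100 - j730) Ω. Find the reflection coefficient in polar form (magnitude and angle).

Γ = (Z_L − Z_0)/(Z_L + Z_0) = (730 − j730)/(1470 − j730)
|Γ| = 1030/1640 = 0.629

Γ ≈ 0.629 ∠ -18.6°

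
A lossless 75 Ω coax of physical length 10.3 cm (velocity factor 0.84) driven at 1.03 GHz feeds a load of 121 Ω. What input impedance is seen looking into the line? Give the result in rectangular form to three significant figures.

Z_in ≈ 88.7 + j36.9 Ω

λ = v/f = 0.84·c / 1.03 GHz = 0.245 m
βl = 2π·l/λ = 2π × 0.421 = 152°
tan(βl) = tan(152°) = -0.542
Z_in = Z_0·(Z_L + jZ_0·tanβl)/(Z_0 + jZ_L·tanβl)
     = 75·(121 − j40.6)/(75 − j65.5)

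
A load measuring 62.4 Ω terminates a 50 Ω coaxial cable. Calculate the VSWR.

VSWR ≈ 1.25

Γ = (62.4 − 50)/(62.4 + 50) = 0.11
VSWR = (1 + 0.11)/(1 − 0.11)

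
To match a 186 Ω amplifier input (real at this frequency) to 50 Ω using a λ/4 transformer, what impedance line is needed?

Z_qwt = √(Z_0·R_L) = √(50 × 186) = √9300

Z_qwt ≈ 96.4 Ω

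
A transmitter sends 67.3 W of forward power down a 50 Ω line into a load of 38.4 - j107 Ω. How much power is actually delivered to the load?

P_delivered ≈ 26.8 W

|Γ| = |(-11.6 − j107)/(88.4 − j107)| = 0.775
|Γ|² = 0.601
P_refl = |Γ|²·P_inc = 40.5 W, P_del = (1 − |Γ|²)·P_inc = 26.8 W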